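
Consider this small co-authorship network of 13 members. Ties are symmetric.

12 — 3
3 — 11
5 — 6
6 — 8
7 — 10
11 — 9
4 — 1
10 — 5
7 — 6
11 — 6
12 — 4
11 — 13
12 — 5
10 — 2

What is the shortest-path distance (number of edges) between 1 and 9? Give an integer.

5

One shortest route is 1 – 4 – 12 – 3 – 11 – 9, which uses 5 edges, and at distance 4 from 1 we only reach {6, 10, 11}, which does not include 9. So d(1,9) = 5.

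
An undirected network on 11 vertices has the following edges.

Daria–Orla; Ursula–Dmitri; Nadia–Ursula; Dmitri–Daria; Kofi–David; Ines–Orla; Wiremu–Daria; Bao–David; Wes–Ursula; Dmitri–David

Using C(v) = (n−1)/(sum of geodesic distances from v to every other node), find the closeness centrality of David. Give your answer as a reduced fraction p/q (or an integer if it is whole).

10/23

Distances from David: Bao:1, Daria:2, Dmitri:1, Ines:4, Kofi:1, Nadia:3, Orla:3, Ursula:2, Wes:3, Wiremu:3. Sum = 23.
n = 11, so closeness = 10/23.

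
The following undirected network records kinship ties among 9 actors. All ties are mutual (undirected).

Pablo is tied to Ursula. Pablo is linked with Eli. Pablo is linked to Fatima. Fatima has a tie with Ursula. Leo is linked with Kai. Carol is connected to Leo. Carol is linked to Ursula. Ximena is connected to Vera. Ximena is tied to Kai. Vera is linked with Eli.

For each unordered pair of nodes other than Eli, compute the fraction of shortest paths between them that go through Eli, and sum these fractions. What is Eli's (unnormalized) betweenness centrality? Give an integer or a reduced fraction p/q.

Pairs whose geodesics pass through Eli — Ximena–Pablo: 1; Ximena–Fatima: 1; Ximena–Ursula: 1/2; Vera–Pablo: 1; Vera–Fatima: 1; Vera–Ursula: 1; Vera–Carol: 1/2; Pablo–Kai: 1/2.
All other pairs contribute 0.
Summing the contributions gives betweenness(Eli) = 13/2.

13/2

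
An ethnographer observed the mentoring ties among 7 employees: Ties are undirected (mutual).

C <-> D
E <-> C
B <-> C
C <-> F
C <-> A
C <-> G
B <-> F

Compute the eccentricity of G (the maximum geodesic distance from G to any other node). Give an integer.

2

Distances from G: A:2, B:2, C:1, D:2, E:2, F:2.
The largest is 2 (to D, E, B, A, and F), so the eccentricity of G is 2.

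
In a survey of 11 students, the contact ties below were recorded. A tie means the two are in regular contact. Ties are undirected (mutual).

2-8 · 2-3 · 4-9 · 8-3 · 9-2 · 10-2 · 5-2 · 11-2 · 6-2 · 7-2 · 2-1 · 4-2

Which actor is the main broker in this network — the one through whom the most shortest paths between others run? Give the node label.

Unnormalized betweenness of each node: 1:0, 2:43, 3:0, 4:0, 5:0, 6:0, 7:0, 8:0, 9:0, 10:0, 11:0.
2 has the largest value, 43, making it the main broker — the node through which the most shortest paths run.

2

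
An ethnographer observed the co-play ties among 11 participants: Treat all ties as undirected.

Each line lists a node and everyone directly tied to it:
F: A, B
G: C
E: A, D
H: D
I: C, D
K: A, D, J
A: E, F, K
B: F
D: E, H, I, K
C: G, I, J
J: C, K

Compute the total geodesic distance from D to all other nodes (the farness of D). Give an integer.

20

Distances from D: A:2, B:4, C:2, E:1, F:3, G:3, H:1, I:1, J:2, K:1.
Sum = 2 + 4 + 2 + 1 + 3 + 3 + 1 + 1 + 2 + 1 = 20.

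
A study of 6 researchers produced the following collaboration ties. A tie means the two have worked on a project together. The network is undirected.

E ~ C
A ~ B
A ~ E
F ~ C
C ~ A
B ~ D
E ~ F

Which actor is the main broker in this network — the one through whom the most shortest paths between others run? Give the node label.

Unnormalized betweenness of each node: A:6, B:4, C:3/2, D:0, E:3/2, F:0.
A has the largest value, 6, making it the main broker — the node through which the most shortest paths run.

A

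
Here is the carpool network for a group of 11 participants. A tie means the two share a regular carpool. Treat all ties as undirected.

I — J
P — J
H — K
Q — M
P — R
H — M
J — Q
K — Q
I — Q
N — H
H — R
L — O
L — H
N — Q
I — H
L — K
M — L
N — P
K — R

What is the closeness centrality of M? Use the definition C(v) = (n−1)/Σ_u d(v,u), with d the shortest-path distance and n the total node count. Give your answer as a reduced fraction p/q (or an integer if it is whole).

Distances from M: H:1, I:2, J:2, K:2, L:1, N:2, O:2, P:3, Q:1, R:2. Sum = 18.
n = 11, so closeness = 10/18 = 5/9.

5/9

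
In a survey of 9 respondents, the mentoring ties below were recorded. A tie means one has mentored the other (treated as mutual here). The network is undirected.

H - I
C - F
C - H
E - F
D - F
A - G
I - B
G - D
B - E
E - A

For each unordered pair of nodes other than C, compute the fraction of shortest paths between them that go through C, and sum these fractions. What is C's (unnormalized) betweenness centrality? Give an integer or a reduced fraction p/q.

Pairs whose geodesics pass through C — E–H: 1/2; A–H: 1/2; G–H: 1; D–H: 1; D–I: 1/2; F–H: 1; F–I: 1/2.
All other pairs contribute 0.
Summing the contributions gives betweenness(C) = 5.

5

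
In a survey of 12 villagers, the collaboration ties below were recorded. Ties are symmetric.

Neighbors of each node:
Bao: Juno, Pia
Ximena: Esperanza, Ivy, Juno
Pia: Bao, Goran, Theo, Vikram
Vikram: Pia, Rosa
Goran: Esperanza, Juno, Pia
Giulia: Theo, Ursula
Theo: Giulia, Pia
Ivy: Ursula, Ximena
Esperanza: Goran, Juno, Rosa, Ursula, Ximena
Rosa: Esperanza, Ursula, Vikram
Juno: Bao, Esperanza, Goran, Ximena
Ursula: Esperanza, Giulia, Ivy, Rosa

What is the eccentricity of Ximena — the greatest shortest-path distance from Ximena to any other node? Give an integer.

4

Distances from Ximena: Bao:2, Esperanza:1, Giulia:3, Goran:2, Ivy:1, Juno:1, Pia:3, Rosa:2, Theo:4, Ursula:2, Vikram:3.
The largest is 4 (to Theo), so the eccentricity of Ximena is 4.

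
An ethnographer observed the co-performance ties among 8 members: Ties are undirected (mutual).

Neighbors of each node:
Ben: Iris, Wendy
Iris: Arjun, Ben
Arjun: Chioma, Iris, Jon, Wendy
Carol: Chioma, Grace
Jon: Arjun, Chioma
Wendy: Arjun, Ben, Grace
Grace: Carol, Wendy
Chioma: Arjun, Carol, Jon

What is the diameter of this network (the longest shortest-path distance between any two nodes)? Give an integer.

Eccentricity of each node (its greatest distance to any other): Arjun:2, Ben:3, Carol:3, Chioma:3, Grace:3, Iris:3, Jon:3, Wendy:2.
The maximum eccentricity is 3, realized for instance by the pair Ben–Jon via Ben – Wendy – Arjun – Jon. So the diameter is 3.

3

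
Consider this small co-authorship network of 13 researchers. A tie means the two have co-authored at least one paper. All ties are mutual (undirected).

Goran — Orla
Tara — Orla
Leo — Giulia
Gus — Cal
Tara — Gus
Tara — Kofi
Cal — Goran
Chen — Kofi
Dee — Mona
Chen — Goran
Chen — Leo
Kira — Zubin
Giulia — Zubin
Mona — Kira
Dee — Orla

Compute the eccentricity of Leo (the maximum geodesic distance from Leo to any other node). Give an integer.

Distances from Leo: Cal:3, Chen:1, Dee:4, Giulia:1, Goran:2, Gus:4, Kira:3, Kofi:2, Mona:4, Orla:3, Tara:3, Zubin:2.
The largest is 4 (to Gus, Dee, and Mona), so the eccentricity of Leo is 4.

4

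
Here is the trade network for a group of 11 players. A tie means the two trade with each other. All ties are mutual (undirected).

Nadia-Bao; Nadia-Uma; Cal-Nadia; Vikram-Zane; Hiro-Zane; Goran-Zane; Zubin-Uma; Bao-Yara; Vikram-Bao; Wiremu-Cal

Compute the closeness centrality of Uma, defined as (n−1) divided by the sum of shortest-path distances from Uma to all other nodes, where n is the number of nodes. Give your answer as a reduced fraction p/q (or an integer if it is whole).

10/29

Distances from Uma: Bao:2, Cal:2, Goran:5, Hiro:5, Nadia:1, Vikram:3, Wiremu:3, Yara:3, Zane:4, Zubin:1. Sum = 29.
n = 11, so closeness = 10/29.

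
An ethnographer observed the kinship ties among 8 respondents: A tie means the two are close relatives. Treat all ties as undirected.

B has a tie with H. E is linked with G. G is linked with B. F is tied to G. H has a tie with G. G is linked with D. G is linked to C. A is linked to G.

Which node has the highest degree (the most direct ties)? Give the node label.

G

Degrees — A:1, B:2, C:1, D:1, E:1, F:1, G:7, H:2.
The maximum is 7, attained only by G.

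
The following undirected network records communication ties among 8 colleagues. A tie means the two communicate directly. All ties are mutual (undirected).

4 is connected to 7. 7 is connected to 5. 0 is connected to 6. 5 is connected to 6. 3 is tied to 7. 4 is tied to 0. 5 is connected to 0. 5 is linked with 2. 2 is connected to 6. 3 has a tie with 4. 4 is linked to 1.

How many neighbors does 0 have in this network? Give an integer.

3

0 is directly tied to 4, 5, and 6. That is 3 neighbors, so the degree of 0 is 3.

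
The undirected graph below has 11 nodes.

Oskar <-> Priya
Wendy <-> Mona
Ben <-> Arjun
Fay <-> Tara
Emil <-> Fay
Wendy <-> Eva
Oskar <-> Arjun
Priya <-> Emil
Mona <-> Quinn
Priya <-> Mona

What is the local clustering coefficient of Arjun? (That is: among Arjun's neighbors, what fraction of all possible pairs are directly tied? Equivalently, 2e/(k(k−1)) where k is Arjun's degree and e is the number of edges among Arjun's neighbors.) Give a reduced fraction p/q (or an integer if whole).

0

Arjun's neighbors: Ben and Oskar (k = 2).
Possible neighbor pairs: C(2,2) = 1. Edges among them: none → e = 0.
Clustering(Arjun) = 0/1.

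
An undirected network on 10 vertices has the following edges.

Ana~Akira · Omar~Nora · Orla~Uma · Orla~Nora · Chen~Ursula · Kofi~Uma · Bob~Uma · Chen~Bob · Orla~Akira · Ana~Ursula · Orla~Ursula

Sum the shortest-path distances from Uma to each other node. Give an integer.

17

Distances from Uma: Akira:2, Ana:3, Bob:1, Chen:2, Kofi:1, Nora:2, Omar:3, Orla:1, Ursula:2.
Sum = 2 + 3 + 1 + 2 + 1 + 2 + 3 + 1 + 2 = 17.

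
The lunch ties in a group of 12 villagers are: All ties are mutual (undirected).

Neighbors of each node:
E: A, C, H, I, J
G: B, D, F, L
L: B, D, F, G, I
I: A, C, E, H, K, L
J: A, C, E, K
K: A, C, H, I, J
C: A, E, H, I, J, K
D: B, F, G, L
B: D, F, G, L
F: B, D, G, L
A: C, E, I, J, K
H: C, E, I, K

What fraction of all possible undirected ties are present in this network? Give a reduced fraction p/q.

There are 28 edges and 12 nodes, so the maximum possible is C(12,2) = 66.
Density = 28/66 = 14/33.

14/33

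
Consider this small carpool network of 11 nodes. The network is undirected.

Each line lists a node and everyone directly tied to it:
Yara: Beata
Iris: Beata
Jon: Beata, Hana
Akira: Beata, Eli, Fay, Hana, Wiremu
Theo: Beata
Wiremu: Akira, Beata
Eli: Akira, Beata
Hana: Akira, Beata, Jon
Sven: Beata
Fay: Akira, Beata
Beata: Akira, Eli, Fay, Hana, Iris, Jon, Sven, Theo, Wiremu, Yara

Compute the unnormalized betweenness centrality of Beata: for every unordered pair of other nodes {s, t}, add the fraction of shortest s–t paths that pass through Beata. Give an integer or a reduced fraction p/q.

Pairs whose geodesics pass through Beata — Fay–Yara: 1; Fay–Sven: 1; Fay–Iris: 1; Fay–Wiremu: 1/2; Fay–Hana: 1/2; Fay–Eli: 1/2; Fay–Theo: 1; Fay–Jon: 1; Yara–Sven: 1; Yara–Akira: 1; Yara–Iris: 1; Yara–Wiremu: 1; Yara–Hana: 1; Yara–Eli: 1 … (+26 more pairs).
All other pairs contribute 0.
Summing the contributions gives betweenness(Beata) = 73/2.

73/2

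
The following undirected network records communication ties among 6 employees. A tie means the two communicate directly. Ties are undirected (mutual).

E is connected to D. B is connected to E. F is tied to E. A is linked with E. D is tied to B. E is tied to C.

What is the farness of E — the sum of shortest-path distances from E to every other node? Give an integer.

5

Distances from E: A:1, B:1, C:1, D:1, F:1.
Sum = 1 + 1 + 1 + 1 + 1 = 5.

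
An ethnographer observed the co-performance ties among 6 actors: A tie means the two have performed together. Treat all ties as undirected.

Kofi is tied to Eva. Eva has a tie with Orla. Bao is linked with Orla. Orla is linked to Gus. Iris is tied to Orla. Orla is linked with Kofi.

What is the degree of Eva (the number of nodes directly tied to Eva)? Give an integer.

2

Eva is directly tied to Kofi and Orla. That is 2 neighbors, so the degree of Eva is 2.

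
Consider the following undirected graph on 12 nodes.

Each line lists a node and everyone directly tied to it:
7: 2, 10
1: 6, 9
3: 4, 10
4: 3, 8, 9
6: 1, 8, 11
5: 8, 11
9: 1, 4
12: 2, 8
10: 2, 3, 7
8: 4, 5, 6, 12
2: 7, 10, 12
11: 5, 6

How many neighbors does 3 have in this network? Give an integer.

2

3 is directly tied to 4 and 10. That is 2 neighbors, so the degree of 3 is 2.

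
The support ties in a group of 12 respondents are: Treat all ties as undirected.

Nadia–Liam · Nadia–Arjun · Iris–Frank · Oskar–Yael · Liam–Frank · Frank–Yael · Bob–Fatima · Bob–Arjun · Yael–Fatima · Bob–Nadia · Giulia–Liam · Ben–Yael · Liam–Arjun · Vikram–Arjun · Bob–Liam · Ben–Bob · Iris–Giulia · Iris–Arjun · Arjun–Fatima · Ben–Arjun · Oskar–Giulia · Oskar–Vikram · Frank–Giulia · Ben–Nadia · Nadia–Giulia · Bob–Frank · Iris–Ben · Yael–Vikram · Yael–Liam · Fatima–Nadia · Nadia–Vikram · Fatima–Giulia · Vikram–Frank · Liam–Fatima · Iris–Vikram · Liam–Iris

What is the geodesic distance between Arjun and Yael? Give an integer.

2

One shortest route is Arjun – Liam – Yael, which uses 2 edges, and Arjun and Yael are not directly tied, so nothing shorter exists. So d(Arjun,Yael) = 2.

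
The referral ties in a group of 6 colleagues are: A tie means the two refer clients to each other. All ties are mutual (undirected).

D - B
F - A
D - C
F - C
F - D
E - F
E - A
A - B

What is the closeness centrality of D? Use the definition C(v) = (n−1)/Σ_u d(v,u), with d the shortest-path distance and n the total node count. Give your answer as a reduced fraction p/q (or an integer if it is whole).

5/7

Distances from D: A:2, B:1, C:1, E:2, F:1. Sum = 7.
n = 6, so closeness = 5/7.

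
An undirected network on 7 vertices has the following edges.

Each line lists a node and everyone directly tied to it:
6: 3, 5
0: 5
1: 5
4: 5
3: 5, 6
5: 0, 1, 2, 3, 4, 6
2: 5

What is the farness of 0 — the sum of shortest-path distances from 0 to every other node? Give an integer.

Distances from 0: 1:2, 2:2, 3:2, 4:2, 5:1, 6:2.
Sum = 2 + 2 + 2 + 2 + 1 + 2 = 11.

11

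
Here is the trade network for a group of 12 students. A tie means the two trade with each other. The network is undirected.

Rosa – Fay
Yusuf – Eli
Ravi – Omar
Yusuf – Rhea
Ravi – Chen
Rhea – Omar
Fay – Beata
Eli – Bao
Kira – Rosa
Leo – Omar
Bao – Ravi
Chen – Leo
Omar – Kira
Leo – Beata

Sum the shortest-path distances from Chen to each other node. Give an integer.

Distances from Chen: Bao:2, Beata:2, Eli:3, Fay:3, Kira:3, Leo:1, Omar:2, Ravi:1, Rhea:3, Rosa:4, Yusuf:4.
Sum = 2 + 2 + 3 + 3 + 3 + 1 + 2 + 1 + 3 + 4 + 4 = 28.

28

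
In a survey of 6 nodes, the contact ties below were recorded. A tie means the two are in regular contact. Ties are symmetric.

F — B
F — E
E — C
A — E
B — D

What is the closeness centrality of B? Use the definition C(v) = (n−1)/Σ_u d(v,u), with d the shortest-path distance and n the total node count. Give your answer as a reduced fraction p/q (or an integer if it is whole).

1/2

Distances from B: A:3, C:3, D:1, E:2, F:1. Sum = 10.
n = 6, so closeness = 5/10 = 1/2.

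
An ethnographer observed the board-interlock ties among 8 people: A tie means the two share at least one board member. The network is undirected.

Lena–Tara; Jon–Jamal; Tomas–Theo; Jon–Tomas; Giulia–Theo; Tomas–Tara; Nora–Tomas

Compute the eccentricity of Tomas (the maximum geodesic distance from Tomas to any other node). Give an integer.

Distances from Tomas: Giulia:2, Jamal:2, Jon:1, Lena:2, Nora:1, Tara:1, Theo:1.
The largest is 2 (to Lena, Jamal, and Giulia), so the eccentricity of Tomas is 2.

2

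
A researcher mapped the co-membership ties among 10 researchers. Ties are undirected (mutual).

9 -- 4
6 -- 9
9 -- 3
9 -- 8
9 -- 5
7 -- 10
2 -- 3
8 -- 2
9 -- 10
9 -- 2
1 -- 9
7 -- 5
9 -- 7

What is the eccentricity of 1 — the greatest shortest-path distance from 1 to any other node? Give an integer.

Distances from 1: 2:2, 3:2, 4:2, 5:2, 6:2, 7:2, 8:2, 9:1, 10:2.
The largest is 2 (to 4, 10, 2, 5, 3, 6, 7, and 8), so the eccentricity of 1 is 2.

2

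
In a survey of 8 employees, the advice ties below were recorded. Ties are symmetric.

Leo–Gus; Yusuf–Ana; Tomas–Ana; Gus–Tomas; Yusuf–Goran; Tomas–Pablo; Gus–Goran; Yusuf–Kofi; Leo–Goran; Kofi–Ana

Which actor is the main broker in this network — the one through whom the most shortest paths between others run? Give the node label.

Tomas

Unnormalized betweenness of each node: Ana:9/2, Goran:4, Gus:9/2, Kofi:0, Leo:0, Pablo:0, Tomas:8, Yusuf:4.
Tomas has the largest value, 8, making it the main broker — the node through which the most shortest paths run.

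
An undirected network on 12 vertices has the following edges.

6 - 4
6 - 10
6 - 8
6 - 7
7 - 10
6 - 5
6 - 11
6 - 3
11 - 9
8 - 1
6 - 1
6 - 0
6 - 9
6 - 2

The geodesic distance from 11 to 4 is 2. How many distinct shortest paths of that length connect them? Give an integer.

The shortest distance is 2, and the only length-2 path is 11–6–4. So there is exactly 1 shortest path.

1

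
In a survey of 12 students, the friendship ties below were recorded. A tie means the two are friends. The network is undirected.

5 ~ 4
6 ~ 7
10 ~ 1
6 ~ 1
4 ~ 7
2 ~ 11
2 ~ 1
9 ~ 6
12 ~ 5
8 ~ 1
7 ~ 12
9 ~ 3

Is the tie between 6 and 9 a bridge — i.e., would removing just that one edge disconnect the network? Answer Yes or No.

Without the 6–9 edge there is no alternate route between 6 and 9, so the network disconnects. It is a bridge.

Yes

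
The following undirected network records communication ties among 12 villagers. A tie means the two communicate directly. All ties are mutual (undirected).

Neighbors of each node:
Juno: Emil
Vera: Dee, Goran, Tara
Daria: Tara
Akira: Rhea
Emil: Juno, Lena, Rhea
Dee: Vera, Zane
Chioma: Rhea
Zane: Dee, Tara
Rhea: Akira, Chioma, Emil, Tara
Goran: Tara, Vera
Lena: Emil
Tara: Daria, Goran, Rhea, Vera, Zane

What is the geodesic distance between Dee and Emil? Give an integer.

One shortest route is Dee – Zane – Tara – Rhea – Emil, which uses 4 edges, and at distance 3 from Dee we only reach {Daria, Rhea}, which does not include Emil. So d(Dee,Emil) = 4.

4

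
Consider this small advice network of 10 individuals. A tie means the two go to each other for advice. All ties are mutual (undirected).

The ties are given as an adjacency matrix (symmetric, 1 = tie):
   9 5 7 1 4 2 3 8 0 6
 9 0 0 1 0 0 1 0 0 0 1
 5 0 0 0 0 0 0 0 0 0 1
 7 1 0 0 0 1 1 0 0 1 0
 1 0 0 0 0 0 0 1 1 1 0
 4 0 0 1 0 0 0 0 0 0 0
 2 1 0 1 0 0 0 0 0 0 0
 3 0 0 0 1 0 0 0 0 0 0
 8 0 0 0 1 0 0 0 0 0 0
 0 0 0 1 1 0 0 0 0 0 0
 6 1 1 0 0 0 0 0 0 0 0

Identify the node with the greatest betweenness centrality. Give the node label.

Unnormalized betweenness of each node: 0:18, 1:15, 2:0, 3:0, 4:0, 5:0, 6:8, 7:24, 8:0, 9:14.
7 has the largest value, 24, making it the main broker — the node through which the most shortest paths run.

7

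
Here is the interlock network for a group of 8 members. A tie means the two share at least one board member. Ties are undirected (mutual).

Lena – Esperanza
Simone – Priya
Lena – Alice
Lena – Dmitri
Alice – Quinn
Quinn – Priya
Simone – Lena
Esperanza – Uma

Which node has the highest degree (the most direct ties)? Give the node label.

Lena

Degrees — Alice:2, Dmitri:1, Esperanza:2, Lena:4, Priya:2, Quinn:2, Simone:2, Uma:1.
The maximum is 4, attained only by Lena.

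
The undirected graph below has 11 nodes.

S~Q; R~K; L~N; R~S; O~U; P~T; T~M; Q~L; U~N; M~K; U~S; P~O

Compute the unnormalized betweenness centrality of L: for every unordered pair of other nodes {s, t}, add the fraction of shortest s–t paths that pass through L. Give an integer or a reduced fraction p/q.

1

Pairs whose geodesics pass through L — Q–N: 1.
All other pairs contribute 0.
Summing the contributions gives betweenness(L) = 1.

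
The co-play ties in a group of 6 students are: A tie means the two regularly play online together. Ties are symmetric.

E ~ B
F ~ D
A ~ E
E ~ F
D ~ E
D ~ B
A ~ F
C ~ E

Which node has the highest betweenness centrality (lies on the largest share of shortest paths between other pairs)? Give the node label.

Unnormalized betweenness of each node: A:0, B:0, C:0, D:1/2, E:6, F:1/2.
E has the largest value, 6, making it the main broker — the node through which the most shortest paths run.

E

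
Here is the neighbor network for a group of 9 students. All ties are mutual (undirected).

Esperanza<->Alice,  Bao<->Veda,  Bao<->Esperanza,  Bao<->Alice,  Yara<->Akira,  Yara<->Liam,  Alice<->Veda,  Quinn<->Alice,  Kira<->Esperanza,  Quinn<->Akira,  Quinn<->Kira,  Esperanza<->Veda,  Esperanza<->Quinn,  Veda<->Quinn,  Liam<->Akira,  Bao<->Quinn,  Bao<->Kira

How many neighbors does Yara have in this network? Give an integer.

2

Yara is directly tied to Akira and Liam. That is 2 neighbors, so the degree of Yara is 2.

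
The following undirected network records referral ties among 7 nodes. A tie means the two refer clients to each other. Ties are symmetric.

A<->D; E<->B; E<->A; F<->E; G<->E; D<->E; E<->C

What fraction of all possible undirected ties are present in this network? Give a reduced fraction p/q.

1/3

There are 7 edges and 7 nodes, so the maximum possible is C(7,2) = 21.
Density = 7/21 = 1/3.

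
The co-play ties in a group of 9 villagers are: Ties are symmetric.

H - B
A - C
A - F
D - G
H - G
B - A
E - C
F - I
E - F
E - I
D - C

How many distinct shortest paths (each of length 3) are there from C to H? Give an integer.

The shortest distance is 3. The length-3 paths are: C–D–G–H; C–A–B–H.
That gives 2 distinct shortest paths.

2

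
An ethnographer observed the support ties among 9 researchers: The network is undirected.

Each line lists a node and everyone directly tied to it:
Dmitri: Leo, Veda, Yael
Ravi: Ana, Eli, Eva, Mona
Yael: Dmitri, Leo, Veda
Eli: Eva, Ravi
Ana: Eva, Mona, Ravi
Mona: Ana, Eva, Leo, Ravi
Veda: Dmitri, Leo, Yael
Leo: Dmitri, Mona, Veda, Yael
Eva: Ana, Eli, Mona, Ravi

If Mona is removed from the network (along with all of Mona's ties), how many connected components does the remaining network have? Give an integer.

Without Mona, the remaining ties split the others into: {Ana, Eli, Eva, Ravi}; {Dmitri, Leo, Veda, Yael}.
That's 2 separate components.

2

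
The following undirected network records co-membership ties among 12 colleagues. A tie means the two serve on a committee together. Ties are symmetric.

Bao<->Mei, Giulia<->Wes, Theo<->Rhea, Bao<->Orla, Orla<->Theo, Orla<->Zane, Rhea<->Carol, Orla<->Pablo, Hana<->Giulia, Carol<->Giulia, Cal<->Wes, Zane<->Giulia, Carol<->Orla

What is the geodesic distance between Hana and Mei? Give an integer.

One shortest route is Hana – Giulia – Zane – Orla – Bao – Mei, which uses 5 edges, and at distance 4 from Hana we only reach {Bao, Pablo, Theo}, which does not include Mei. So d(Hana,Mei) = 5.

5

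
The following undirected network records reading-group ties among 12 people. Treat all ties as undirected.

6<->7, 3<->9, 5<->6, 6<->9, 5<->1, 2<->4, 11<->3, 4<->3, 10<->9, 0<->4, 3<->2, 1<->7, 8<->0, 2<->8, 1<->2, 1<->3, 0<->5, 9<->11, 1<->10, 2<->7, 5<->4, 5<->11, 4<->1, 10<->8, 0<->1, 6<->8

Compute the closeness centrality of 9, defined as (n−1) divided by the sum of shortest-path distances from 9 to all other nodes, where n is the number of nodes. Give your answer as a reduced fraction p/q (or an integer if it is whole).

11/19

Distances from 9: 0:3, 1:2, 2:2, 3:1, 4:2, 5:2, 6:1, 7:2, 8:2, 10:1, 11:1. Sum = 19.
n = 12, so closeness = 11/19.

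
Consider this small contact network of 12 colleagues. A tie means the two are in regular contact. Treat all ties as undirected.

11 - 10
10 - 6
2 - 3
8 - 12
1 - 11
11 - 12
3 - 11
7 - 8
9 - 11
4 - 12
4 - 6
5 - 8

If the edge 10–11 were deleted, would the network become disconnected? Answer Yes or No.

No

Even without that edge, 10 still reaches 11 via 10 – 6 – 4 – 12 – 11, so the network stays connected. Not a bridge.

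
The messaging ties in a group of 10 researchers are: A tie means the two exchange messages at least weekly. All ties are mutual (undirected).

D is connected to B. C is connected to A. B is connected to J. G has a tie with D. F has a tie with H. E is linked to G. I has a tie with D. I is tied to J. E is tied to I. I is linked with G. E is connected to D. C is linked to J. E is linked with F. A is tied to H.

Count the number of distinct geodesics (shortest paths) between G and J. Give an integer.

1

The shortest distance is 2, and the only length-2 path is G–I–J. So there is exactly 1 shortest path.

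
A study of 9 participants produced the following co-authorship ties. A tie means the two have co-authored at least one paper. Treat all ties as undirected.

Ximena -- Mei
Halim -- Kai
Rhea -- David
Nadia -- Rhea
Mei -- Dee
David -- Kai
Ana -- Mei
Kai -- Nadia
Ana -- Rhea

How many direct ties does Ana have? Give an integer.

2

Ana is directly tied to Mei and Rhea. That is 2 neighbors, so the degree of Ana is 2.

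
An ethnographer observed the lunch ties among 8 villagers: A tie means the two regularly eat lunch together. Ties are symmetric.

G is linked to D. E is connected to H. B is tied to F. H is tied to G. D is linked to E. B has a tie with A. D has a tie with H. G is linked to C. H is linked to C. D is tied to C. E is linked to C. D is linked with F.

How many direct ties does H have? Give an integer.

H is directly tied to C, D, E, and G. That is 4 neighbors, so the degree of H is 4.

4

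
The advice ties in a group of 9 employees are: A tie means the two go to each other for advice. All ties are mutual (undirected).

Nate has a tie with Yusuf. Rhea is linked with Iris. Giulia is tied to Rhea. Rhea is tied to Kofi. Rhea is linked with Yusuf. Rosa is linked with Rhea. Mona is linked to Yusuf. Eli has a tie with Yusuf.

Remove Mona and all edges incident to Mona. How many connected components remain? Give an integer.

Mona's neighbors (Yusuf) remain reachable from one another through other ties, so the rest of the network stays in one piece.

1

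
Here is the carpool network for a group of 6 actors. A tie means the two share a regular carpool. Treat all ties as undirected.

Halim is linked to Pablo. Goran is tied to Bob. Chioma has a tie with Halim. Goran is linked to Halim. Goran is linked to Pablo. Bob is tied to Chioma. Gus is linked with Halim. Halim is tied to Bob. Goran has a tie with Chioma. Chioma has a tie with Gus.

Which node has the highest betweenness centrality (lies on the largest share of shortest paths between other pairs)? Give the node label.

Unnormalized betweenness of each node: Bob:0, Chioma:1, Goran:1, Gus:0, Halim:3, Pablo:0.
Halim has the largest value, 3, making it the main broker — the node through which the most shortest paths run.

Halim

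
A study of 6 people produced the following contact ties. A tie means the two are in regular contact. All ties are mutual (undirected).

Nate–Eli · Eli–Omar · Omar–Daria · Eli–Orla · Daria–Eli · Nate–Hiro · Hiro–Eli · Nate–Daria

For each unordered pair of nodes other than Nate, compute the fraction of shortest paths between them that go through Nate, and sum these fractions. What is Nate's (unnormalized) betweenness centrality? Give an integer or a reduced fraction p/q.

Pairs whose geodesics pass through Nate — Daria–Hiro: 1/2.
All other pairs contribute 0.
Summing the contributions gives betweenness(Nate) = 1/2.

1/2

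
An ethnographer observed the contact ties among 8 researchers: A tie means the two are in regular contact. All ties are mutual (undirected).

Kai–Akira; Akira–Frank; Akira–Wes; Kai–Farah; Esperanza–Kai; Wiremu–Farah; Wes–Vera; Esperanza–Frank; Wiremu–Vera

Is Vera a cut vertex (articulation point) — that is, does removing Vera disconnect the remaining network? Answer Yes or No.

Even without Vera, every remaining node can still reach every other (the residual graph is connected), so Vera is not a cut vertex.

No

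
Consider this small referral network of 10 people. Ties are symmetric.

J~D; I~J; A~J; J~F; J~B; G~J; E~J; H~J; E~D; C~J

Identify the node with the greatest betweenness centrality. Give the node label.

J

Unnormalized betweenness of each node: A:0, B:0, C:0, D:0, E:0, F:0, G:0, H:0, I:0, J:35.
J has the largest value, 35, making it the main broker — the node through which the most shortest paths run.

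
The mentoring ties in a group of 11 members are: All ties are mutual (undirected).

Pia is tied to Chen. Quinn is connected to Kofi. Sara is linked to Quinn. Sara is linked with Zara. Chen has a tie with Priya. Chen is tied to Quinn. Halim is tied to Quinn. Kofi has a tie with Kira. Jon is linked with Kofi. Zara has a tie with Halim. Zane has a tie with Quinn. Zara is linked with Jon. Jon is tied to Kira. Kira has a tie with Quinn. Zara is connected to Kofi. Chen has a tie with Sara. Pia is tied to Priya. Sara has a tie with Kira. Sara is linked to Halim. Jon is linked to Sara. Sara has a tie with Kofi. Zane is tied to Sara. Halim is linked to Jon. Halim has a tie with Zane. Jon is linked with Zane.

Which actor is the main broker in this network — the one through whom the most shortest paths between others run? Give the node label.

Unnormalized betweenness of each node: Chen:16, Halim:13/15, Jon:23/12, Kira:1/5, Kofi:13/15, Pia:0, Priya:0, Quinn:29/4, Sara:289/20, Zane:1/5, Zara:1/4.
Chen has the largest value, 16, making it the main broker — the node through which the most shortest paths run.

Chen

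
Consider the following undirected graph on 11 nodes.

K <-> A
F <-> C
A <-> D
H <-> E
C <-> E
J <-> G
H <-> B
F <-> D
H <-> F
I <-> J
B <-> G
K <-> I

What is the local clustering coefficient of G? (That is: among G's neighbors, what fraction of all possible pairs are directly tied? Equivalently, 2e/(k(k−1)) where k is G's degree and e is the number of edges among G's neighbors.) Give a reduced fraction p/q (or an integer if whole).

G's neighbors: B and J (k = 2).
Possible neighbor pairs: C(2,2) = 1. Edges among them: none → e = 0.
Clustering(G) = 0/1.

0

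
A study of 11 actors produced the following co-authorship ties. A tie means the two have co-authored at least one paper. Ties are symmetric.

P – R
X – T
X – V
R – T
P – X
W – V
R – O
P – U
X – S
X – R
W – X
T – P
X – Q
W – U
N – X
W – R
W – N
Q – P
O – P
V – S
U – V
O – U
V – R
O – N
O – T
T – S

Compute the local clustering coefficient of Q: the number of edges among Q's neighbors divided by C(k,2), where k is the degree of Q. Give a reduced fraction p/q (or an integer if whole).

Q's neighbors: P and X (k = 2).
Possible neighbor pairs: C(2,2) = 1. Edges among them: P–X → e = 1.
Clustering(Q) = 1/1.

1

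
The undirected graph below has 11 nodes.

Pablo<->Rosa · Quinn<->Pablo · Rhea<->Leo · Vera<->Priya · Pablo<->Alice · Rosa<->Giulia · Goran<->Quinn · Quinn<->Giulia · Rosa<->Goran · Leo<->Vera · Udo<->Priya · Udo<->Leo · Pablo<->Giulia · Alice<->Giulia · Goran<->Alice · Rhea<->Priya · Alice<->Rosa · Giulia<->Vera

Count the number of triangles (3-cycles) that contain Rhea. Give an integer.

0

Rhea's neighbors are Leo and Priya, but none of them are tied to each other, so no triangle contains Rhea.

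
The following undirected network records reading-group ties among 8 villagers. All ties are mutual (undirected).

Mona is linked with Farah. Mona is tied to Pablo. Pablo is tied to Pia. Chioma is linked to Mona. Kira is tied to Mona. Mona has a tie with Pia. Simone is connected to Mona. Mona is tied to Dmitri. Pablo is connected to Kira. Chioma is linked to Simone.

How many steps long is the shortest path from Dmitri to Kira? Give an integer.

2

One shortest route is Dmitri – Mona – Kira, which uses 2 edges, and Dmitri and Kira are not directly tied, so nothing shorter exists. So d(Dmitri,Kira) = 2.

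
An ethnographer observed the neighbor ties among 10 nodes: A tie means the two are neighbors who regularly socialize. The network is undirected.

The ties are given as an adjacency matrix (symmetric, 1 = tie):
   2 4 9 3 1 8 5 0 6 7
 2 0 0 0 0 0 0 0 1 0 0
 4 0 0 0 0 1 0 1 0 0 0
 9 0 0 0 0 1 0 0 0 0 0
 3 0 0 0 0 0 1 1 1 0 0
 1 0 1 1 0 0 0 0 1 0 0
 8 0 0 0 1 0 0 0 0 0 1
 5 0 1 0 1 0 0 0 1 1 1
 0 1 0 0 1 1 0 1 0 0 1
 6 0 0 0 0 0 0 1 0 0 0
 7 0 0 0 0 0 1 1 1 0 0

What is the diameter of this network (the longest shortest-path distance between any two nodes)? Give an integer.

4

Eccentricity of each node (its greatest distance to any other): 0:2, 1:3, 2:3, 3:3, 4:3, 5:3, 6:4, 7:3, 8:4, 9:4.
The maximum eccentricity is 4, realized for instance by the pair 9–8 via 9 – 1 – 0 – 7 – 8. So the diameter is 4.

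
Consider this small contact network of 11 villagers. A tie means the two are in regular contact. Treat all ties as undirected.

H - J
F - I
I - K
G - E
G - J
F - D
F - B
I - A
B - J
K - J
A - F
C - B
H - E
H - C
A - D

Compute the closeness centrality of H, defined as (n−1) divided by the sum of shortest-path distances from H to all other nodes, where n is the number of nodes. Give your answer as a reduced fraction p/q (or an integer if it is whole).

Distances from H: A:4, B:2, C:1, D:4, E:1, F:3, G:2, I:3, J:1, K:2. Sum = 23.
n = 11, so closeness = 10/23.

10/23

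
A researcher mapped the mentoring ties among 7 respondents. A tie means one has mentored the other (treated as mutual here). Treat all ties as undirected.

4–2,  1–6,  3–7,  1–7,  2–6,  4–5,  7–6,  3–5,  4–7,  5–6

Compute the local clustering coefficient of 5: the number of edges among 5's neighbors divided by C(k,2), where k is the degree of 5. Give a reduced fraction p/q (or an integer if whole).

0

5's neighbors: 3, 4, and 6 (k = 3).
Possible neighbor pairs: C(3,2) = 3. Edges among them: none → e = 0.
Clustering(5) = 0/3 = 0.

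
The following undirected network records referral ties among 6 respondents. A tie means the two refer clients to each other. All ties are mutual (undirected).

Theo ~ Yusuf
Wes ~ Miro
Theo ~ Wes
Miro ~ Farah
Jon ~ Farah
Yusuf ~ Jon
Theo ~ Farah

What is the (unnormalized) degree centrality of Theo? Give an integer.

Theo is directly tied to Farah, Wes, and Yusuf. That is 3 neighbors, so the degree of Theo is 3.

3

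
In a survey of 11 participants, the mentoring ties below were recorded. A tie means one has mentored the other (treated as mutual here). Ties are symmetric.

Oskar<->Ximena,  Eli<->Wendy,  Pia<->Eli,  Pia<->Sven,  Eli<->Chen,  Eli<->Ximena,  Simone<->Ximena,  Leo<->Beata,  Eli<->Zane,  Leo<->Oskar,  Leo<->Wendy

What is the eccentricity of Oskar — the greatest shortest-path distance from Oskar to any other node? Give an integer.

Distances from Oskar: Beata:2, Chen:3, Eli:2, Leo:1, Pia:3, Simone:2, Sven:4, Wendy:2, Ximena:1, Zane:3.
The largest is 4 (to Sven), so the eccentricity of Oskar is 4.

4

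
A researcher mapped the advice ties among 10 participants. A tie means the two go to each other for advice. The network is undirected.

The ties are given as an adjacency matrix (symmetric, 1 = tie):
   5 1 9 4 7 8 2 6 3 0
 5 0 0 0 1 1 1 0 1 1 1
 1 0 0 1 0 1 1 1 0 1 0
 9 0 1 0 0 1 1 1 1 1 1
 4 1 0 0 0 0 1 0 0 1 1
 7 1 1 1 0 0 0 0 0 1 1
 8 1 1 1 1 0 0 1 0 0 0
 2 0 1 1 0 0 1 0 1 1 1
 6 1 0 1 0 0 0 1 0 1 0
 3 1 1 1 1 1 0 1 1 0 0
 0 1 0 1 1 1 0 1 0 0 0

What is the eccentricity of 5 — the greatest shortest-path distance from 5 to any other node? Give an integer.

2

Distances from 5: 0:1, 1:2, 2:2, 3:1, 4:1, 6:1, 7:1, 8:1, 9:2.
The largest is 2 (to 1, 9, and 2), so the eccentricity of 5 is 2.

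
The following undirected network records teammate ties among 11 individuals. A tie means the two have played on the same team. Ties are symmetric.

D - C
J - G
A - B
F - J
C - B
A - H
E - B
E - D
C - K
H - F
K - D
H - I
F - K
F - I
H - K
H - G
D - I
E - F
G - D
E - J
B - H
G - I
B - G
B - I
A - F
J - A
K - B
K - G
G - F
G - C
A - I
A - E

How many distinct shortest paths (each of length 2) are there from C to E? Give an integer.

2

The shortest distance is 2. The length-2 paths are: C–D–E; C–B–E.
That gives 2 distinct shortest paths.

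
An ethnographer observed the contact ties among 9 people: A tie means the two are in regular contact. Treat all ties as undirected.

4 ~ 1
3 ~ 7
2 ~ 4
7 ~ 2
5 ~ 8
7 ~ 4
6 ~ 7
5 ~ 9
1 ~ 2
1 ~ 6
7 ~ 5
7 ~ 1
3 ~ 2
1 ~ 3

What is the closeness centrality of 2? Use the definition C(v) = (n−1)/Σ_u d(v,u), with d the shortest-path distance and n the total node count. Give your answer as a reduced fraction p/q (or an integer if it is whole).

4/7

Distances from 2: 1:1, 3:1, 4:1, 5:2, 6:2, 7:1, 8:3, 9:3. Sum = 14.
n = 9, so closeness = 8/14 = 4/7.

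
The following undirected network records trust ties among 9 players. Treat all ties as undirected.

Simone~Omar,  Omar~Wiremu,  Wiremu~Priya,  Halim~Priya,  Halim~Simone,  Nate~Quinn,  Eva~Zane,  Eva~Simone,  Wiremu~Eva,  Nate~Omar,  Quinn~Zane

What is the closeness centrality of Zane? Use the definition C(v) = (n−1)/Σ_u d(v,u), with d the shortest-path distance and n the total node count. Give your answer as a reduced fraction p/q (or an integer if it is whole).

8/17

Distances from Zane: Eva:1, Halim:3, Nate:2, Omar:3, Priya:3, Quinn:1, Simone:2, Wiremu:2. Sum = 17.
n = 9, so closeness = 8/17.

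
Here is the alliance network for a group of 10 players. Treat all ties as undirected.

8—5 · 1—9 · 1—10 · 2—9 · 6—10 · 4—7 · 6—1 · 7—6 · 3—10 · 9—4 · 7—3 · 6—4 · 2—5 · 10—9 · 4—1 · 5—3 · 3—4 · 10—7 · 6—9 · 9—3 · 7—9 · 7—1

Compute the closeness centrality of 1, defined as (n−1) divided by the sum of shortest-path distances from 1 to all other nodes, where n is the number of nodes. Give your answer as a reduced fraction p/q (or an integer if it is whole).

Distances from 1: 2:2, 3:2, 4:1, 5:3, 6:1, 7:1, 8:4, 9:1, 10:1. Sum = 16.
n = 10, so closeness = 9/16.

9/16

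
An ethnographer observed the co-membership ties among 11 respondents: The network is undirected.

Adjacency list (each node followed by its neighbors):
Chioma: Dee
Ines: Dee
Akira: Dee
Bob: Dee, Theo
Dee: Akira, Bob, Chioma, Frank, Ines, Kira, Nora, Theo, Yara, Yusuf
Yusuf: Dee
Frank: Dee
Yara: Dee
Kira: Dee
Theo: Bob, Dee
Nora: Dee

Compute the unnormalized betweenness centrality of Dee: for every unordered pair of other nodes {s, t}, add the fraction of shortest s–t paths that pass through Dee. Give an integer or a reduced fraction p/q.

Pairs whose geodesics pass through Dee — Theo–Yara: 1; Theo–Akira: 1; Theo–Nora: 1; Theo–Yusuf: 1; Theo–Frank: 1; Theo–Ines: 1; Theo–Chioma: 1; Theo–Kira: 1; Bob–Yara: 1; Bob–Akira: 1; Bob–Nora: 1; Bob–Yusuf: 1; Bob–Frank: 1; Bob–Ines: 1 … (+30 more pairs).
All other pairs contribute 0.
Summing the contributions gives betweenness(Dee) = 44.

44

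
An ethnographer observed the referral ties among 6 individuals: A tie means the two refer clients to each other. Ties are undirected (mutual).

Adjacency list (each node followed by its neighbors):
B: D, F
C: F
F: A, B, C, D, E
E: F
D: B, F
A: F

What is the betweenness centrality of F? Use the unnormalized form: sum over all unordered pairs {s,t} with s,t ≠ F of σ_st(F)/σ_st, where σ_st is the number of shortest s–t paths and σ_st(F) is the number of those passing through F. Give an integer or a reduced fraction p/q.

Pairs whose geodesics pass through F — A–C: 1; A–D: 1; A–B: 1; A–E: 1; C–D: 1; C–B: 1; C–E: 1; D–E: 1; B–E: 1.
All other pairs contribute 0.
Summing the contributions gives betweenness(F) = 9.

9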